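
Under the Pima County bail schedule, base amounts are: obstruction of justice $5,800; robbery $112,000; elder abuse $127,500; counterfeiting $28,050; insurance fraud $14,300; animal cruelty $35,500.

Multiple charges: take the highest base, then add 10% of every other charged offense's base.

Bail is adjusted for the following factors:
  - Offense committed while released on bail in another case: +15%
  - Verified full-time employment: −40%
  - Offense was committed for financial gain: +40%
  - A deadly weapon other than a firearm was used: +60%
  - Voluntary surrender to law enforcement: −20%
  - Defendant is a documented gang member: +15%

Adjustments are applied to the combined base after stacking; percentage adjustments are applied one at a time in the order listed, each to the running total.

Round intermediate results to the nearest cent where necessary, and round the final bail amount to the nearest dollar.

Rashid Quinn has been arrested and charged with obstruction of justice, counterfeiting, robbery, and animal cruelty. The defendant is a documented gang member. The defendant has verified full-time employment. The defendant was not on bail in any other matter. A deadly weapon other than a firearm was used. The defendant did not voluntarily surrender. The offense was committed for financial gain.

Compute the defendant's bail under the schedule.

Base amounts from the schedule: obstruction of justice $5,800; counterfeiting $28,050; robbery $112,000; animal cruelty $35,500.
Stacking rule: highest base plus 10% of each additional charge. Highest is robbery at $112,000. Additional: $5,800 × 10% = $580; $28,050 × 10% = $2,805; $35,500 × 10% = $3,550. Combined base = $112,000 + $6,935 = $118,935.
Verified full-time employment (−40%): $118,935 × 0.6 = $71,361.
Offense was committed for financial gain (+40%): $71,361 × 1.4 = $99,905.40.
A deadly weapon other than a firearm was used (+60%): $99,905.40 × 1.6 = $159,848.64.
Defendant is a documented gang member (+15%): $159,848.64 × 1.15 = $183,825.94.
Rounded to the nearest dollar: $183,826.

$183,826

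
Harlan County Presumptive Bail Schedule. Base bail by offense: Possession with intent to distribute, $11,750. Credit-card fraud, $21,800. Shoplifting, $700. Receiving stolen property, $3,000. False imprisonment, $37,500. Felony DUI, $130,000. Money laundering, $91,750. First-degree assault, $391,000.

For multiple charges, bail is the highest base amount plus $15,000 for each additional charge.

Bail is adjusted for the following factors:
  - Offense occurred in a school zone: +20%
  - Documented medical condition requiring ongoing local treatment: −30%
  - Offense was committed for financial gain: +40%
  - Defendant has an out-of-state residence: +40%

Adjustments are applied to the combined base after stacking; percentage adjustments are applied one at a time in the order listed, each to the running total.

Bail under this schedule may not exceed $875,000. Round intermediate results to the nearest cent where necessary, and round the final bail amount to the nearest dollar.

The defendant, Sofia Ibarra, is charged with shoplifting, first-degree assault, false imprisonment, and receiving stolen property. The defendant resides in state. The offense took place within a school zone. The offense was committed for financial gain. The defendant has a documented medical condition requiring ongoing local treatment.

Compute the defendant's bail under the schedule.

$512,736

Base amounts from the schedule: shoplifting $700; first-degree assault $391,000; false imprisonment $37,500; receiving stolen property $3,000.
Stacking rule: highest base plus $15,000 per additional charge. Highest is first-degree assault at $391,000; 3 additional charges → +$45,000. Combined base = $436,000.
Offense occurred in a school zone (+20%): $436,000 × 1.2 = $523,200.
Documented medical condition requiring ongoing local treatment (−30%): $523,200 × 0.7 = $366,240.
Offense was committed for financial gain (+40%): $366,240 × 1.4 = $512,736.
$512,736 is within the $875,000 maximum.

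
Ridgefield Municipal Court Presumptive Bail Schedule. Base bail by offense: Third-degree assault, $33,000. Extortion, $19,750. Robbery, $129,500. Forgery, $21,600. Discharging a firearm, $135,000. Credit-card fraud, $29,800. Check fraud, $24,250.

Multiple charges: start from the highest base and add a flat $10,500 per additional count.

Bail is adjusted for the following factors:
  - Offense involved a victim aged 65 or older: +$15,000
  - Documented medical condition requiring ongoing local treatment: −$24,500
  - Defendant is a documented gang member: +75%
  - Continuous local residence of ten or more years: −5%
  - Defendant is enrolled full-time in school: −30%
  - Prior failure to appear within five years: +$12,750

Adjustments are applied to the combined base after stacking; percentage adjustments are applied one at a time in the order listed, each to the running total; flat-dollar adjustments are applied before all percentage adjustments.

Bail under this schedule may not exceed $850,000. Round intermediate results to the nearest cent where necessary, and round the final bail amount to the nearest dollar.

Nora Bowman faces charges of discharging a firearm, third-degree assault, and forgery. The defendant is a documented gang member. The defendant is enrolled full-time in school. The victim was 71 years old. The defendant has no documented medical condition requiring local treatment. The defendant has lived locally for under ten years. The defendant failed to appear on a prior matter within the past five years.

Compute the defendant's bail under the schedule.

Base amounts from the schedule: discharging a firearm $135,000; third-degree assault $33,000; forgery $21,600.
Stacking rule: highest base plus $10,500 per additional charge. Highest is discharging a firearm at $135,000; 2 additional charges → +$21,000. Combined base = $156,000.
Offense involved a victim aged 65 or older (+$15,000 flat): $156,000 + $15,000 = $171,000.
Prior failure to appear within five years (+$12,750 flat): $171,000 + $12,750 = $183,750.
Defendant is a documented gang member (+75%): $183,750 × 1.75 = $321,562.50.
Defendant is enrolled full-time in school (−30%): $321,562.50 × 0.7 = $225,093.75.
$225,093.75 is within the $850,000 maximum.
Rounded to the nearest dollar: $225,094.

$225,094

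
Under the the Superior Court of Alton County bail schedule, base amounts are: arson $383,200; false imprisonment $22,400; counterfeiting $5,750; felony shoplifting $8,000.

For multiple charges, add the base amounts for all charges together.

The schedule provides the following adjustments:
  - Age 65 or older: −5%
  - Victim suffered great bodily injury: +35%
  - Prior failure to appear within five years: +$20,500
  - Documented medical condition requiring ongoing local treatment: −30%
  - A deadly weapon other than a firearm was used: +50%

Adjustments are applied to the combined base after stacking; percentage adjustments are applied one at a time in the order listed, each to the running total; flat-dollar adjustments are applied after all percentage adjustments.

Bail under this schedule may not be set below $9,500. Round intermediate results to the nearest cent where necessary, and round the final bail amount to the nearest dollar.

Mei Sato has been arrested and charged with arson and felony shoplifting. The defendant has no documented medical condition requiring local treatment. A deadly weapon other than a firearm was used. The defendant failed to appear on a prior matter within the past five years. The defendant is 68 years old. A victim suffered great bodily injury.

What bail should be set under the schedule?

Base amounts from the schedule: arson $383,200; felony shoplifting $8,000.
Stacking rule: sum of all bases. $383,200 + $8,000 = $391,200.
Age 65 or older (−5%): $391,200 × 0.95 = $371,640.
Victim suffered great bodily injury (+35%): $371,640 × 1.35 = $501,714.
A deadly weapon other than a firearm was used (+50%): $501,714 × 1.5 = $752,571.
Prior failure to appear within five years (+$20,500 flat): $752,571 + $20,500 = $773,071.
$773,071 is at or above the $9,500 minimum.

$773,071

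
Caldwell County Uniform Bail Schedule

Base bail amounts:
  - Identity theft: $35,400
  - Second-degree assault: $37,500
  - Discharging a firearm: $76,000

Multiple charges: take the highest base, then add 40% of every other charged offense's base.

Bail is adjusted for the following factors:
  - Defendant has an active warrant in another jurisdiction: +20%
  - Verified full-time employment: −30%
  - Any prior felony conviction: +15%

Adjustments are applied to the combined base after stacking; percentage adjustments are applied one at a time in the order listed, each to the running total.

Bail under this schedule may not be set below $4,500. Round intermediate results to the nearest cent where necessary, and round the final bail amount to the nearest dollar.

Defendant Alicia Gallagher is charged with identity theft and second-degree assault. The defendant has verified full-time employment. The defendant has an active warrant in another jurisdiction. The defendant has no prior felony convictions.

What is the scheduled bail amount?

$43,394

Base amounts from the schedule: identity theft $35,400; second-degree assault $37,500.
Stacking rule: highest base plus 40% of each additional charge. Highest is second-degree assault at $37,500. Additional: $35,400 × 40% = $14,160. Combined base = $37,500 + $14,160 = $51,660.
Defendant has an active warrant in another jurisdiction (+20%): $51,660 × 1.2 = $61,992.
Verified full-time employment (−30%): $61,992 × 0.7 = $43,394.40.
$43,394.40 is at or above the $4,500 minimum.
Rounded to the nearest dollar: $43,394.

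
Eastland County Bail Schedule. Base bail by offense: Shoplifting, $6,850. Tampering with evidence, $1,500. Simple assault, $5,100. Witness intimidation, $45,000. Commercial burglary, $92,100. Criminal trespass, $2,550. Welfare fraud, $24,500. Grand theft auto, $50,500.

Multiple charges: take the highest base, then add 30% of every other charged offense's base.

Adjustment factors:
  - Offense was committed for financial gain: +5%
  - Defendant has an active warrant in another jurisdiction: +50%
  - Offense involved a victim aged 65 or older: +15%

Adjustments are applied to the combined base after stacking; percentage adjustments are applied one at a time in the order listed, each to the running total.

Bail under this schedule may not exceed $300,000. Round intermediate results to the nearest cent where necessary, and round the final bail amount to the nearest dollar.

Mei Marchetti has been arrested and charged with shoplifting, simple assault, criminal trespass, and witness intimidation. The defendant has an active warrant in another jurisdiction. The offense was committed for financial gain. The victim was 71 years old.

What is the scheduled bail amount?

Base amounts from the schedule: shoplifting $6,850; simple assault $5,100; criminal trespass $2,550; witness intimidation $45,000.
Stacking rule: highest base plus 30% of each additional charge. Highest is witness intimidation at $45,000. Additional: $6,850 × 30% = $2,055; $5,100 × 30% = $1,530; $2,550 × 30% = $765. Combined base = $45,000 + $4,350 = $49,350.
Offense was committed for financial gain (+5%): $49,350 × 1.05 = $51,817.50.
Defendant has an active warrant in another jurisdiction (+50%): $51,817.50 × 1.5 = $77,726.25.
Offense involved a victim aged 65 or older (+15%): $77,726.25 × 1.15 = $89,385.19.
$89,385.19 is within the $300,000 maximum.
Rounded to the nearest dollar: $89,385.

$89,385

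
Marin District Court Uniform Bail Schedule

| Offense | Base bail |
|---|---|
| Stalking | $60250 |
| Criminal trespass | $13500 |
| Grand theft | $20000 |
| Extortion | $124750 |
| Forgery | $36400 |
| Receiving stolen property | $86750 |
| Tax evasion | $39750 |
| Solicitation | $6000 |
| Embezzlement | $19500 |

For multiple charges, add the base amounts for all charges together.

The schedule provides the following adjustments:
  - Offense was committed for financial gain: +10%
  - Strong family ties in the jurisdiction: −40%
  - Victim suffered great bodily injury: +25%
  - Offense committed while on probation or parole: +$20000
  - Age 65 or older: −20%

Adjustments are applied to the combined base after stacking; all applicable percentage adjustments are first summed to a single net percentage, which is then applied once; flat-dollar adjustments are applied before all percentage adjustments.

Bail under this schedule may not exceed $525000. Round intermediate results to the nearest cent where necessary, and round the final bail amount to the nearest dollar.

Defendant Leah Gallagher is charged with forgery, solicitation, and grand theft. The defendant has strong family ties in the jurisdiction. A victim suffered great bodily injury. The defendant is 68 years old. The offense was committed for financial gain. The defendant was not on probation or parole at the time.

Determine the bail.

Base amounts from the schedule: forgery $36400; solicitation $6000; grand theft $20000.
Stacking rule: sum of all bases. $36400 + $6000 + $20000 = $62400.
Net percentage adjustment: +10% −40% +25% −20% = −25%. $62400 × 0.75 = $46800.
$46800 is within the $525000 maximum.

$46800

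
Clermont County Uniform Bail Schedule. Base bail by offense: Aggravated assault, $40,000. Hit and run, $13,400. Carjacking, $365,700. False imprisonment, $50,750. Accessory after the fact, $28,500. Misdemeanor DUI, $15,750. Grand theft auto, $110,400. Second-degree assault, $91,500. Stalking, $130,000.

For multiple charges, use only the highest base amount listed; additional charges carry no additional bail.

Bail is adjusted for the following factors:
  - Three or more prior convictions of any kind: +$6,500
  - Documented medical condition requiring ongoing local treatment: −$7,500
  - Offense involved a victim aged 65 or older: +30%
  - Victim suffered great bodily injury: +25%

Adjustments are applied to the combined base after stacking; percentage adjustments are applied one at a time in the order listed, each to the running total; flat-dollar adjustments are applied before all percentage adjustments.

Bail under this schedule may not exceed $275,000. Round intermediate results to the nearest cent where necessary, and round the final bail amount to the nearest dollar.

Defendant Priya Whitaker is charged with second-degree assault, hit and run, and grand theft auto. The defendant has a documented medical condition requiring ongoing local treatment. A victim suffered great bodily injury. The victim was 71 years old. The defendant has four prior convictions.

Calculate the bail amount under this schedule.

Base amounts from the schedule: second-degree assault $91,500; hit and run $13,400; grand theft auto $110,400.
Stacking rule: use the highest base only. Highest is grand theft auto at $110,400. Combined base = $110,400.
Three or more prior convictions of any kind (+$6,500 flat): $110,400 + $6,500 = $116,900.
Documented medical condition requiring ongoing local treatment (−$7,500 flat): $116,900 − $7,500 = $109,400.
Offense involved a victim aged 65 or older (+30%): $109,400 × 1.3 = $142,220.
Victim suffered great bodily injury (+25%): $142,220 × 1.25 = $177,775.
$177,775 is within the $275,000 maximum.

$177,775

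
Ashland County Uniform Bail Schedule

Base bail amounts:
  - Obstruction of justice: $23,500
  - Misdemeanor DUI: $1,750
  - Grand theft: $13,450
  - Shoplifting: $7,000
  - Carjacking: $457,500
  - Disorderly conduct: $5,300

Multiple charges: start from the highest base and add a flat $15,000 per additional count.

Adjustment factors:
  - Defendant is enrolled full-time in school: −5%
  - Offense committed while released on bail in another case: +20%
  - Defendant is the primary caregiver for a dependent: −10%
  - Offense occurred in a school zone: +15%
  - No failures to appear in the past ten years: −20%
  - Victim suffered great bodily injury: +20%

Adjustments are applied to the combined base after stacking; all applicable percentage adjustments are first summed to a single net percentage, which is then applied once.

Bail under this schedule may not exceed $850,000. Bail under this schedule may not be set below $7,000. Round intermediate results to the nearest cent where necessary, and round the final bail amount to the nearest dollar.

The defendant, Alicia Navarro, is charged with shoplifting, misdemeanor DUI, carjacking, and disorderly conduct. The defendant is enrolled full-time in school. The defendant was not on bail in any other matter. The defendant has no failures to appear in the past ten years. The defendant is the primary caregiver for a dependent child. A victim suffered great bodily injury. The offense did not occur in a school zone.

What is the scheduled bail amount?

$427,125

Base amounts from the schedule: shoplifting $7,000; misdemeanor DUI $1,750; carjacking $457,500; disorderly conduct $5,300.
Stacking rule: highest base plus $15,000 per additional charge. Highest is carjacking at $457,500; 3 additional charges → +$45,000. Combined base = $502,500.
Net percentage adjustment: −5% −10% −20% +20% = −15%. $502,500 × 0.85 = $427,125.
$427,125 is within the $850,000 maximum.
$427,125 is at or above the $7,000 minimum.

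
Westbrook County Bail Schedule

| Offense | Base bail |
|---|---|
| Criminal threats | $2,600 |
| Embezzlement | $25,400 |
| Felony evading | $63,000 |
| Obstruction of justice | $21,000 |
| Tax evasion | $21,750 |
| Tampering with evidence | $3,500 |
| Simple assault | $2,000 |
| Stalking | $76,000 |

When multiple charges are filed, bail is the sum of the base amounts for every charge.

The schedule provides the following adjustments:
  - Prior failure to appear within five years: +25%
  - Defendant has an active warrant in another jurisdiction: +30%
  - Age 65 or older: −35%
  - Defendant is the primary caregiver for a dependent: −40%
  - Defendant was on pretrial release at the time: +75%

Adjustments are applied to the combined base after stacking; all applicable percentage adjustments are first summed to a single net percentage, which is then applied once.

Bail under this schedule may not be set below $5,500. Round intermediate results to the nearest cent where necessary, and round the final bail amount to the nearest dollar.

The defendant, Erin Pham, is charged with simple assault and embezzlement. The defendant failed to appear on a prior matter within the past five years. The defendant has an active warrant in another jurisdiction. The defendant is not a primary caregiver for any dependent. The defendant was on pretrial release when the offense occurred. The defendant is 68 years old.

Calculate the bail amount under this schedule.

Base amounts from the schedule: simple assault $2,000; embezzlement $25,400.
Stacking rule: sum of all bases. $2,000 + $25,400 = $27,400.
Net percentage adjustment: +25% +30% −35% +75% = +95%. $27,400 × 1.95 = $53,430.
$53,430 is at or above the $5,500 minimum.

$53,430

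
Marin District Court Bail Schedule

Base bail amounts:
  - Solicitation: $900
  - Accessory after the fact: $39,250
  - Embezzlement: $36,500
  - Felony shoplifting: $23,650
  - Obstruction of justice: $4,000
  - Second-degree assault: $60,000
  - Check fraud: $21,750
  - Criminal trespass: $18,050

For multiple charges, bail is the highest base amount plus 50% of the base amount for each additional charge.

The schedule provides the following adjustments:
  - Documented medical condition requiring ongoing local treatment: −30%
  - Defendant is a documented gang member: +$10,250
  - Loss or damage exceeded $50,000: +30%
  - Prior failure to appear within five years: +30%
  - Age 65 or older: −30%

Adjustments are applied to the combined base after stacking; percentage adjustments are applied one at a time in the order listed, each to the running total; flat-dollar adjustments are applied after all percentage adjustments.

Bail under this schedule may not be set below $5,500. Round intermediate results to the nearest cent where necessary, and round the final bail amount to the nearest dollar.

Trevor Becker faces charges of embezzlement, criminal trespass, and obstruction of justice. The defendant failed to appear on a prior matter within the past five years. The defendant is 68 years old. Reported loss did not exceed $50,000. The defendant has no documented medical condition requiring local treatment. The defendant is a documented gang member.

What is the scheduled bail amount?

Base amounts from the schedule: embezzlement $36,500; criminal trespass $18,050; obstruction of justice $4,000.
Stacking rule: highest base plus 50% of each additional charge. Highest is embezzlement at $36,500. Additional: $18,050 × 50% = $9,025; $4,000 × 50% = $2,000. Combined base = $36,500 + $11,025 = $47,525.
Prior failure to appear within five years (+30%): $47,525 × 1.3 = $61,782.50.
Age 65 or older (−30%): $61,782.50 × 0.7 = $43,247.75.
Defendant is a documented gang member (+$10,250 flat): $43,247.75 + $10,250 = $53,497.75.
$53,497.75 is at or above the $5,500 minimum.
Rounded to the nearest dollar: $53,498.

$53,498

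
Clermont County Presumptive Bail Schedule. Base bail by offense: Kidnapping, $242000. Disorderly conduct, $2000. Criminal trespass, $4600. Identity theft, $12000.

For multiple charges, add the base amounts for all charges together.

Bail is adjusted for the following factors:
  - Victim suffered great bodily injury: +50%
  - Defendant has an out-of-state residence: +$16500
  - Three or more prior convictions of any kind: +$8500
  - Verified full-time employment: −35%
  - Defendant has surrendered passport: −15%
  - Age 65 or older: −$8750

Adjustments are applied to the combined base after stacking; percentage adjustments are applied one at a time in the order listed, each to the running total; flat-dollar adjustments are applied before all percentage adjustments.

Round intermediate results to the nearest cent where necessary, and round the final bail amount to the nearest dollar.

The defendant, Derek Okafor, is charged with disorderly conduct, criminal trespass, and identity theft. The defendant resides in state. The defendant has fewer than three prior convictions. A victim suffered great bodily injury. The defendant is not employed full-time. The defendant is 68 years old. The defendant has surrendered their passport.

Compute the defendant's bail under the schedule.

Base amounts from the schedule: disorderly conduct $2000; criminal trespass $4600; identity theft $12000.
Stacking rule: sum of all bases. $2000 + $4600 + $12000 = $18600.
Age 65 or older (−$8750 flat): $18600 − $8750 = $9850.
Victim suffered great bodily injury (+50%): $9850 × 1.5 = $14775.
Defendant has surrendered passport (−15%): $14775 × 0.85 = $12558.75.
Rounded to the nearest dollar: $12559.

$12559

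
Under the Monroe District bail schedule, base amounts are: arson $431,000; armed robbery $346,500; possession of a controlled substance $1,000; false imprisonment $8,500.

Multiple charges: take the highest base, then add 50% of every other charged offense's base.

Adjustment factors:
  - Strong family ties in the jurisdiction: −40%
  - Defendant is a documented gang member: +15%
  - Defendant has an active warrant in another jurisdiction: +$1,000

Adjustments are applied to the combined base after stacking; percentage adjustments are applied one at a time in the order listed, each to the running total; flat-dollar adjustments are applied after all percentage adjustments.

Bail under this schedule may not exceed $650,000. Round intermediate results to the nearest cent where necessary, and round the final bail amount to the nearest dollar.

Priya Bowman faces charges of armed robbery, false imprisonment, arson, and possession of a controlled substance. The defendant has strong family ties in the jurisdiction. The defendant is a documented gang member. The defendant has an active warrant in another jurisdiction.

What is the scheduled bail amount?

$421,210

Base amounts from the schedule: armed robbery $346,500; false imprisonment $8,500; arson $431,000; possession of a controlled substance $1,000.
Stacking rule: highest base plus 50% of each additional charge. Highest is arson at $431,000. Additional: $346,500 × 50% = $173,250; $8,500 × 50% = $4,250; $1,000 × 50% = $500. Combined base = $431,000 + $178,000 = $609,000.
Strong family ties in the jurisdiction (−40%): $609,000 × 0.6 = $365,400.
Defendant is a documented gang member (+15%): $365,400 × 1.15 = $420,210.
Defendant has an active warrant in another jurisdiction (+$1,000 flat): $420,210 + $1,000 = $421,210.
$421,210 is within the $650,000 maximum.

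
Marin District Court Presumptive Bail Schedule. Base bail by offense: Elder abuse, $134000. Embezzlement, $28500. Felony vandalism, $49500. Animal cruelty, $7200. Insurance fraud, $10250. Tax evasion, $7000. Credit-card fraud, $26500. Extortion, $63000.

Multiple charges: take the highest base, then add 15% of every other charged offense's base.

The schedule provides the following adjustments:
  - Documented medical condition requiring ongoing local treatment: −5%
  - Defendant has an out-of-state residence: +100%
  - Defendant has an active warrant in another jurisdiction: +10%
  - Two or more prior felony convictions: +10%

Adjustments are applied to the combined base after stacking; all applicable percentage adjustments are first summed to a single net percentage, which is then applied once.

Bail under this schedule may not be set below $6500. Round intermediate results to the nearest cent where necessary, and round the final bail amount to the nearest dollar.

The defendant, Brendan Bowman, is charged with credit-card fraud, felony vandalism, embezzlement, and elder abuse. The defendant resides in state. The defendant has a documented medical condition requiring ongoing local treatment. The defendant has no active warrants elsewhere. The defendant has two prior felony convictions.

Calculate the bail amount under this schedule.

$157159

Base amounts from the schedule: credit-card fraud $26500; felony vandalism $49500; embezzlement $28500; elder abuse $134000.
Stacking rule: highest base plus 15% of each additional charge. Highest is elder abuse at $134000. Additional: $26500 × 15% = $3975; $49500 × 15% = $7425; $28500 × 15% = $4275. Combined base = $134000 + $15675 = $149675.
Net percentage adjustment: −5% +10% = +5%. $149675 × 1.05 = $157158.75.
$157158.75 is at or above the $6500 minimum.
Rounded to the nearest dollar: $157159.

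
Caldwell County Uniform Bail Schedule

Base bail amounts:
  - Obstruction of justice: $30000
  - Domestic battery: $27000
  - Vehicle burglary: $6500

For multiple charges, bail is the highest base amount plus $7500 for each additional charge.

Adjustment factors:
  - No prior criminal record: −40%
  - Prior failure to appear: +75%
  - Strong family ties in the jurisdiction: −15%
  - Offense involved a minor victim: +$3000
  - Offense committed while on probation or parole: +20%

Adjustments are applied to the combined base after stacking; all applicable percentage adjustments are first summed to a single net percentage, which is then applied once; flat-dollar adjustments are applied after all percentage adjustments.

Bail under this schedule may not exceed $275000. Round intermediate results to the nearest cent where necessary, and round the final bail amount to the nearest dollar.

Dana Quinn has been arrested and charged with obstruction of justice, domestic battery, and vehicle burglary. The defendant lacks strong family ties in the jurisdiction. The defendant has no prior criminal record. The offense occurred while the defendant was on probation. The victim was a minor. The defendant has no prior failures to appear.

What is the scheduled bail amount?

$39000

Base amounts from the schedule: obstruction of justice $30000; domestic battery $27000; vehicle burglary $6500.
Stacking rule: highest base plus $7500 per additional charge. Highest is obstruction of justice at $30000; 2 additional charges → +$15000. Combined base = $45000.
Net percentage adjustment: −40% +20% = −20%. $45000 × 0.8 = $36000.
Offense involved a minor victim (+$3000 flat): $36000 + $3000 = $39000.
$39000 is within the $275000 maximum.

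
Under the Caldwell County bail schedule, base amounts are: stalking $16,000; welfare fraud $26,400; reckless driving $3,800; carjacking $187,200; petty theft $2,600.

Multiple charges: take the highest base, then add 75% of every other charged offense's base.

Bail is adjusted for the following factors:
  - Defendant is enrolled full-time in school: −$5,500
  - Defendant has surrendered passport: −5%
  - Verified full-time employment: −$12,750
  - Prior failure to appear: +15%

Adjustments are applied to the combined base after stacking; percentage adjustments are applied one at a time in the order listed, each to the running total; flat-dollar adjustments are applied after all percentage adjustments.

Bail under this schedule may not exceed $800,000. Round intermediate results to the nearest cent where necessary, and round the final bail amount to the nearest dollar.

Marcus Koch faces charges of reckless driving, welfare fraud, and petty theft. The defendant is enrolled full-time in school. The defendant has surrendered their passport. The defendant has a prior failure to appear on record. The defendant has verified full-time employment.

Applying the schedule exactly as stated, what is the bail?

Base amounts from the schedule: reckless driving $3,800; welfare fraud $26,400; petty theft $2,600.
Stacking rule: highest base plus 75% of each additional charge. Highest is welfare fraud at $26,400. Additional: $3,800 × 75% = $2,850; $2,600 × 75% = $1,950. Combined base = $26,400 + $4,800 = $31,200.
Defendant has surrendered passport (−5%): $31,200 × 0.95 = $29,640.
Prior failure to appear (+15%): $29,640 × 1.15 = $34,086.
Defendant is enrolled full-time in school (−$5,500 flat): $34,086 − $5,500 = $28,586.
Verified full-time employment (−$12,750 flat): $28,586 − $12,750 = $15,836.
$15,836 is within the $800,000 maximum.

$15,836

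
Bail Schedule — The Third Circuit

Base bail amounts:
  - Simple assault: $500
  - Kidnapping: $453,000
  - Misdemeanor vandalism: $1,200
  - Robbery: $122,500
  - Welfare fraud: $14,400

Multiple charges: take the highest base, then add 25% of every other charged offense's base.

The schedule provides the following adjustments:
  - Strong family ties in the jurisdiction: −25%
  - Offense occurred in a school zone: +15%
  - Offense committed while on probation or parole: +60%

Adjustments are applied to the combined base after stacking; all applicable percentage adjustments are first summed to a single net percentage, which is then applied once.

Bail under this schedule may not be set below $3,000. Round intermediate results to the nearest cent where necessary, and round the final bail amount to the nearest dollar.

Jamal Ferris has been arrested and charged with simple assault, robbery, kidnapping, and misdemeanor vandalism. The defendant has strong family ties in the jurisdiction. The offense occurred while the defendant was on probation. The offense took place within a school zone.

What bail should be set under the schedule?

Base amounts from the schedule: simple assault $500; robbery $122,500; kidnapping $453,000; misdemeanor vandalism $1,200.
Stacking rule: highest base plus 25% of each additional charge. Highest is kidnapping at $453,000. Additional: $500 × 25% = $125; $122,500 × 25% = $30,625; $1,200 × 25% = $300. Combined base = $453,000 + $31,050 = $484,050.
Net percentage adjustment: −25% +15% +60% = +50%. $484,050 × 1.5 = $726,075.
$726,075 is at or above the $3,000 minimum.

$726,075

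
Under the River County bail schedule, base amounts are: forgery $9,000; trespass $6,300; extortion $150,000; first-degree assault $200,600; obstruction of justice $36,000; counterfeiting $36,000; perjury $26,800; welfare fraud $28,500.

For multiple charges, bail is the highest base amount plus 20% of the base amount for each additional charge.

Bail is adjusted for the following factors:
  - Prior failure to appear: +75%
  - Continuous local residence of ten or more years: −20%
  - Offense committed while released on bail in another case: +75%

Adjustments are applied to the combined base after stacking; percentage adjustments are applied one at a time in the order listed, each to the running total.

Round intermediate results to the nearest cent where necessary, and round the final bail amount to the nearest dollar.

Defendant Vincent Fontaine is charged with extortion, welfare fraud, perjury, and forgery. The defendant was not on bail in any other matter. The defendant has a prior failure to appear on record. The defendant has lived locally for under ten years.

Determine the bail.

$285,005

Base amounts from the schedule: extortion $150,000; welfare fraud $28,500; perjury $26,800; forgery $9,000.
Stacking rule: highest base plus 20% of each additional charge. Highest is extortion at $150,000. Additional: $28,500 × 20% = $5,700; $26,800 × 20% = $5,360; $9,000 × 20% = $1,800. Combined base = $150,000 + $12,860 = $162,860.
Prior failure to appear (+75%): $162,860 × 1.75 = $285,005.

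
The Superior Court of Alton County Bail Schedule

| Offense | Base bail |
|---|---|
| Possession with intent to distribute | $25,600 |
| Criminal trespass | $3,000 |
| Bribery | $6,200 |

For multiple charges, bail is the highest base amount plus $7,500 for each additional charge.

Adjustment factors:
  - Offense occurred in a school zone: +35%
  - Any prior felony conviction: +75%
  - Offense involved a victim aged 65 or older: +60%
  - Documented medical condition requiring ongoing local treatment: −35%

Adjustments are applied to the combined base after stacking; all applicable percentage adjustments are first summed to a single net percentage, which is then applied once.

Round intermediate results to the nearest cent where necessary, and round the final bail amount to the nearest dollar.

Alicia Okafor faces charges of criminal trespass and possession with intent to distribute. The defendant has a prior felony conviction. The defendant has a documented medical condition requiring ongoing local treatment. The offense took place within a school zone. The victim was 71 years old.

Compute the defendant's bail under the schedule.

Base amounts from the schedule: criminal trespass $3,000; possession with intent to distribute $25,600.
Stacking rule: highest base plus $7,500 per additional charge. Highest is possession with intent to distribute at $25,600; 1 additional charge → +$7,500. Combined base = $33,100.
Net percentage adjustment: +35% +75% +60% −35% = +135%. $33,100 × 2.35 = $77,785.

$77,785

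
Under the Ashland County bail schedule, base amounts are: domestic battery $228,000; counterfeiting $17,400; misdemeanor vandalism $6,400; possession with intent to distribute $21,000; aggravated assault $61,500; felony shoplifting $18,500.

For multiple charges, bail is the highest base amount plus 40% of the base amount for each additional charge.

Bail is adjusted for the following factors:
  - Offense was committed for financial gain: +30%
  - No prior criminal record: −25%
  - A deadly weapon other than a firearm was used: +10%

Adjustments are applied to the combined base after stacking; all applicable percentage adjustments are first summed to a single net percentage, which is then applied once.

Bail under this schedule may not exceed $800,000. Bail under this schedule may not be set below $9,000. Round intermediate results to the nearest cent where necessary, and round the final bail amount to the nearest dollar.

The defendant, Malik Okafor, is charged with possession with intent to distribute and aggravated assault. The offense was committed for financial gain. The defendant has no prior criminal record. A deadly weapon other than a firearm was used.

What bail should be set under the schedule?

$80,385

Base amounts from the schedule: possession with intent to distribute $21,000; aggravated assault $61,500.
Stacking rule: highest base plus 40% of each additional charge. Highest is aggravated assault at $61,500. Additional: $21,000 × 40% = $8,400. Combined base = $61,500 + $8,400 = $69,900.
Net percentage adjustment: +30% −25% +10% = +15%. $69,900 × 1.15 = $80,385.
$80,385 is within the $800,000 maximum.
$80,385 is at or above the $9,000 minimum.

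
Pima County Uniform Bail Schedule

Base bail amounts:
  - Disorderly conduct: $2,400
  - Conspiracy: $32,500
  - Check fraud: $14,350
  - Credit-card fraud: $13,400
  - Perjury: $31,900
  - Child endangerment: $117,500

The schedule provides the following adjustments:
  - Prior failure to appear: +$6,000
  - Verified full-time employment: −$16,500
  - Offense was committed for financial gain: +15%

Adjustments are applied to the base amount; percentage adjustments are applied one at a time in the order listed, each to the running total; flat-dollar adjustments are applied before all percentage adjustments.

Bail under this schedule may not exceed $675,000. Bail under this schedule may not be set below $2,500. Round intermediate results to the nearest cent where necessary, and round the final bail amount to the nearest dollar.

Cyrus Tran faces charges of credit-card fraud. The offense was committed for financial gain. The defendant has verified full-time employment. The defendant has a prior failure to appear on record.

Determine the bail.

$3,335

Base amounts from the schedule: credit-card fraud $13,400.
Single charge. Combined base = $13,400.
Prior failure to appear (+$6,000 flat): $13,400 + $6,000 = $19,400.
Verified full-time employment (−$16,500 flat): $19,400 − $16,500 = $2,900.
Offense was committed for financial gain (+15%): $2,900 × 1.15 = $3,335.
$3,335 is within the $675,000 maximum.
$3,335 is at or above the $2,500 minimum.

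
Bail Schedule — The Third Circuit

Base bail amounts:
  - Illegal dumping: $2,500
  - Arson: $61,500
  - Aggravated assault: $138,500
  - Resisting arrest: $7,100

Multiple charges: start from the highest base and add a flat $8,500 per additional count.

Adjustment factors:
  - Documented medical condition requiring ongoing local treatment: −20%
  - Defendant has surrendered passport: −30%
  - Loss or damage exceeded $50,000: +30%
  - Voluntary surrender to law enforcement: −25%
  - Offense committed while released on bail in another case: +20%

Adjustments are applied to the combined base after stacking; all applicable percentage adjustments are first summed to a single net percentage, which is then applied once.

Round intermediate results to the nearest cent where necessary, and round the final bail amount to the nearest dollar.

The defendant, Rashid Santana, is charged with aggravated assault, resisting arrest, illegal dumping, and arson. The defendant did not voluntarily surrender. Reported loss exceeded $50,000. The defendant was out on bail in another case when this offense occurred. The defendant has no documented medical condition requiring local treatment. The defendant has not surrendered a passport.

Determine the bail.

Base amounts from the schedule: aggravated assault $138,500; resisting arrest $7,100; illegal dumping $2,500; arson $61,500.
Stacking rule: highest base plus $8,500 per additional charge. Highest is aggravated assault at $138,500; 3 additional charges → +$25,500. Combined base = $164,000.
Net percentage adjustment: +30% +20% = +50%. $164,000 × 1.5 = $246,000.

$246,000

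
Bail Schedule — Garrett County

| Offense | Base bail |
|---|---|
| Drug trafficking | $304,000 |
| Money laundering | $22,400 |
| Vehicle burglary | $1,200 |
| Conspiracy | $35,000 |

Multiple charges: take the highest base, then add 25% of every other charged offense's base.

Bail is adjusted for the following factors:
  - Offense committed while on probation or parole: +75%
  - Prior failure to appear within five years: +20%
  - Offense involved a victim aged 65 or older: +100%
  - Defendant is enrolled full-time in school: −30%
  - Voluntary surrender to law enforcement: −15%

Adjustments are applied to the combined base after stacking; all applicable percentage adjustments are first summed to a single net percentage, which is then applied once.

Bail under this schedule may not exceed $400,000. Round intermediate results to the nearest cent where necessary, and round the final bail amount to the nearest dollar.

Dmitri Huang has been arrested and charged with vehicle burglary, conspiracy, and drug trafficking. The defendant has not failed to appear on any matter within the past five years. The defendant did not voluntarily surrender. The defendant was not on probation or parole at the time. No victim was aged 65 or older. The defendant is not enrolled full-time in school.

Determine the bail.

Base amounts from the schedule: vehicle burglary $1,200; conspiracy $35,000; drug trafficking $304,000.
Stacking rule: highest base plus 25% of each additional charge. Highest is drug trafficking at $304,000. Additional: $1,200 × 25% = $300; $35,000 × 25% = $8,750. Combined base = $304,000 + $9,050 = $313,050.
No adjustment factors apply to this defendant.
$313,050 is within the $400,000 maximum.

$313,050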